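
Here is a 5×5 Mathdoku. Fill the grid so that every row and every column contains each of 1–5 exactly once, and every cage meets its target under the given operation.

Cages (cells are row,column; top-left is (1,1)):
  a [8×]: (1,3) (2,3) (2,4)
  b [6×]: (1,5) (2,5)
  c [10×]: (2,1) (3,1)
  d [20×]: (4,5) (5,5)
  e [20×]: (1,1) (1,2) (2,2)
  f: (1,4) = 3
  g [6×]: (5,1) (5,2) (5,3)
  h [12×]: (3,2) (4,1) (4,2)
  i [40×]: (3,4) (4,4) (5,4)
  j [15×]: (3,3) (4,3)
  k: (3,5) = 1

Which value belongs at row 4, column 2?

Cage f is a single given cell; hence (1,4) = 3.
3 is placed in row 1, leaving (1,5) = 2.
Column 5 now contains 2, leaving (2,5) = 3.
Cage k is a single given cell; hence (3,5) = 1.
Column 4 needs a 1, and only (2,4) is open for it.
Cage a needs product 8, which forces (1,3) = 4.
Cage a needs product 8, which forces (2,3) = 2.
Row 2 now contains 2, which forces (2,1) = 5.
The 3 cells of cage e must have product 20, so (2,2) = 4.
The two cells of cage c must have product 10; hence (3,1) = 2.
Row 3 already has 2; hence (3,2) = 3.
Row 3 now contains 3, leaving (3,3) = 5.
5 is placed in row 3, so (3,4) = 4.
3 is placed in column 2; hence (4,2) = 1.
Column 3 already has 5, so (4,3) = 3.
Column 2 already has 1, so (5,2) = 2.
Column 3 now contains 3; hence (5,3) = 1.
Row 5 now contains 2; hence (5,4) = 5.
Row 5 already has 5, leaving (5,5) = 4.
Column 1 now contains 5, leaving (1,1) = 1.
Column 2 already has 1, leaving (1,2) = 5.
Row 4 already has 3, so (4,1) = 4.
5 is placed in column 4, leaving (4,4) = 2.
Column 5 already has 4, which forces (4,5) = 5.
1 is placed in row 5, which forces (5,1) = 3.
Completed grid: 1 5 4 3 2 / 5 4 2 1 3 / 2 3 5 4 1 / 4 1 3 2 5 / 3 2 1 5 4.

1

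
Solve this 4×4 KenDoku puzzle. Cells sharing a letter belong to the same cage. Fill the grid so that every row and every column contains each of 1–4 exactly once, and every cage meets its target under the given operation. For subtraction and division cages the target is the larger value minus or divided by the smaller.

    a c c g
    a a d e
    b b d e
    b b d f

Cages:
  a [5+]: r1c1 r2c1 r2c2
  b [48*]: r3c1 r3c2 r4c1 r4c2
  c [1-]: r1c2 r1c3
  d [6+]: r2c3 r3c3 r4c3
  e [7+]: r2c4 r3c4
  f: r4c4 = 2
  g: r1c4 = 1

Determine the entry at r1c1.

Cage g is given, which forces r1c4 = 1.
Cage f is given; hence r4c4 = 2.
Row 1 already has 1, leaving r1c1 = 2.
The 3 cells of cage a must have sum 5, leaving r2c1 = 1.
Cage a needs sum 5, which forces r2c2 = 2.
Row 2 already has 2, which forces r2c3 = 3.
Row 2 already has 3, so r2c4 = 4.
Column 4 now contains 4, which forces r3c4 = 3.
Column 3 now contains 3, so r4c3 = 1.
Cage c's pair has difference 1, which forces r1c2 = 3.
Column 3 now contains 3; hence r1c3 = 4.
Row 3 already has 3, so r3c1 = 4.
Cage b has product 48, which forces r3c2 = 1.
Column 3 now contains 1, so r3c3 = 2.
Cage b has product 48, leaving r4c1 = 3.
The 4 cells of cage b must have product 48; hence r4c2 = 4.
The full grid is 2 3 4 1 / 1 2 3 4 / 4 1 2 3 / 3 4 1 2.

2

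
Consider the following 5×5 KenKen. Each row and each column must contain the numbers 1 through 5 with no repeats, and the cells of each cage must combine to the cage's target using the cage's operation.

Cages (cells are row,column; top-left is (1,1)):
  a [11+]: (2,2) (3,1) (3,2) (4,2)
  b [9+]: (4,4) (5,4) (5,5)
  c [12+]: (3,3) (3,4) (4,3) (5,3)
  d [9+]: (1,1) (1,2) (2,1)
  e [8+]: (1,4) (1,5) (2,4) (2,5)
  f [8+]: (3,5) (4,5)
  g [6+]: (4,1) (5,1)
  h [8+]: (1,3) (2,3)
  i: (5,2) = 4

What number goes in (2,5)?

I is a freebie, which forces (5,2) = 4.
Cage c has sum 12, which forces (3,4) = 5.
5 is placed in row 3; hence (3,5) = 3.
Column 5 already has 3, which forces (4,5) = 5.
Column 4 already has 5, leaving (5,4) = 3.
Cage a needs sum 11, which forces (2,2) = 5.
5 is placed in row 2, which forces (2,3) = 3.
The 4 cells of cage a must have sum 11, leaving (4,2) = 3.
The 3 cells of cage b must have sum 9, leaving (4,4) = 4.
Cage b has sum 9, so (5,5) = 2.
Cage d has sum 9, leaving (1,2) = 2.
3 is placed in column 3; hence (1,3) = 5.
Row 1 already has 2, leaving (1,4) = 1.
Row 1 already has 1, which forces (1,5) = 4.
Column 4 already has 1; hence (2,4) = 2.
Column 5 now contains 4, leaving (2,5) = 1.
2 is placed in column 2, which forces (3,2) = 1.
The 4 cells of cage c must have sum 12, leaving (3,3) = 4.
Row 4 now contains 4; hence (4,1) = 1.
Cage c has sum 12, leaving (4,3) = 2.
2 is placed in row 5; hence (5,1) = 5.
2 is placed in row 5, leaving (5,3) = 1.
5 is placed in row 1; hence (1,1) = 3.
Row 2 already has 2, which forces (2,1) = 4.
Row 3 now contains 1, which forces (3,1) = 2.
Completed grid: 3 2 5 1 4 / 4 5 3 2 1 / 2 1 4 5 3 / 1 3 2 4 5 / 5 4 1 3 2.

1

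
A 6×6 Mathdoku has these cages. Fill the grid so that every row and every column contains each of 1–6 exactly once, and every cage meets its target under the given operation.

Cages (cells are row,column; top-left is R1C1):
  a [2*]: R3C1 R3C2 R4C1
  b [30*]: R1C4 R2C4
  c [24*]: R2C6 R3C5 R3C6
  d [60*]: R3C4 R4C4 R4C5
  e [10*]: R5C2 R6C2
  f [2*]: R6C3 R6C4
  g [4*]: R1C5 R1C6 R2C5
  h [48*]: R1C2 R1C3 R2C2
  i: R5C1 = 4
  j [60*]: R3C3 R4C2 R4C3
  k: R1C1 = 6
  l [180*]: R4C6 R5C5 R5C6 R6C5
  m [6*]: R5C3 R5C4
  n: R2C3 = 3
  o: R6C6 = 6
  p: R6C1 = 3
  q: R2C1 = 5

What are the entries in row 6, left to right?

Cage k is a single given cell, so R1C1 = 6.
6 is placed in row 1, leaving R1C4 = 5.
Cage q is given, which forces R2C1 = 5.
Cage n is given, leaving R2C3 = 3.
Column 4 now contains 5; hence R2C4 = 6.
Cage a needs product 2, leaving R3C1 = 2.
Cage a has product 2, so R3C2 = 1.
The 3 cells of cage a must have product 2; hence R4C1 = 1.
I is a freebie, so R5C1 = 4.
P is a freebie, leaving R6C1 = 3.
Cage o is given, so R6C6 = 6.
The 3 cells of cage h must have product 48, leaving R1C2 = 3.
Cage h needs product 48, leaving R1C3 = 4.
4 is placed in row 1, which forces R1C5 = 1.
Row 1 now contains 1; hence R1C6 = 2.
Cage h has product 48, which forces R2C2 = 4.
Column 5 now contains 1, which forces R2C5 = 2.
Column 6 already has 2, which forces R2C6 = 1.
Cage d needs product 60, leaving R4C5 = 5.
5 is placed in row 4, leaving R4C6 = 3.
3 is placed in column 6; hence R5C6 = 5.
Column 5 now contains 5, which forces R6C5 = 4.
Cage j has product 60, leaving R3C3 = 5.
The 3 cells of cage d must have product 60, so R3C4 = 3.
Cage c has product 24, which forces R3C5 = 6.
3 is placed in column 6; hence R3C6 = 4.
Row 4 already has 3; hence R4C4 = 4.
Row 5 already has 5, leaving R5C2 = 2.
Row 5 now contains 2, leaving R5C3 = 6.
Column 4 already has 3, leaving R5C4 = 1.
Cage l needs product 180, leaving R5C5 = 3.
The two cells of cage e must have product 10, leaving R6C2 = 5.
1 is placed in column 4, so R6C4 = 2.
2 is placed in column 2, which forces R4C2 = 6.
Column 3 already has 6, leaving R4C3 = 2.
Row 6 already has 2, so R6C3 = 1.
The full grid is 6 3 4 5 1 2 / 5 4 3 6 2 1 / 2 1 5 3 6 4 / 1 6 2 4 5 3 / 4 2 6 1 3 5 / 3 5 1 2 4 6.

3 5 1 2 4 6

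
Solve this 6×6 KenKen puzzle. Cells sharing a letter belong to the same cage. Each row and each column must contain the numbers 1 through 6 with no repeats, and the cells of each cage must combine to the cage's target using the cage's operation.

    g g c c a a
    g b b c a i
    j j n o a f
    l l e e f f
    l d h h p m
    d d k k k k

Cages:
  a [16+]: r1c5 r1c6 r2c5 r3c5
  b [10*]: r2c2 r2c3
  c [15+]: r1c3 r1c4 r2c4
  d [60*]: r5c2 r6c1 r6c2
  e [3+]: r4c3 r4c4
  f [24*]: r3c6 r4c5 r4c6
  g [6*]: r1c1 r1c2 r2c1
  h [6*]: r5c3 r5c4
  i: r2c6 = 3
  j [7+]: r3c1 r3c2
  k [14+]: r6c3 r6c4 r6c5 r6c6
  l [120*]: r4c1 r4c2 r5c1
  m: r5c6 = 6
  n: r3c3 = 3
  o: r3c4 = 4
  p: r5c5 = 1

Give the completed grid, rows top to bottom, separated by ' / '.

2 3 4 5 6 1 / 1 2 5 6 4 3 / 6 1 3 4 5 2 / 5 6 1 2 3 4 / 4 5 2 3 1 6 / 3 4 6 1 2 5

I is a freebie, leaving r2c6 = 3.
Cage n is a single given cell, which forces r3c3 = 3.
O is a freebie, which forces r3c4 = 4.
Cage p is a single given cell; hence r5c5 = 1.
Cage m is given, which forces r5c6 = 6.
The 3 cells of cage f must have product 24; hence r4c6 = 4.
6 is placed in row 5; hence r5c3 = 2.
Cage h's pair has product 6, so r5c4 = 3.
Cage c has sum 15; hence r1c3 = 4.
Cage b's pair has product 10; hence r2c2 = 2.
2 is placed in column 3, so r2c3 = 5.
Row 2 already has 5, so r2c4 = 6.
6 is placed in row 2; hence r2c5 = 4.
2 is placed in column 3; hence r4c3 = 1.
Cage e needs two cells with sum 3, leaving r4c4 = 2.
Cage l needs product 120, which forces r5c1 = 4.
Row 5 already has 4, which forces r5c2 = 5.
Column 3 already has 1, so r6c3 = 6.
Column 4 now contains 6, which forces r1c4 = 5.
Row 1 already has 5, leaving r1c6 = 1.
2 is placed in row 2; hence r2c1 = 1.
Column 1 already has 1; hence r3c1 = 6.
Row 3 now contains 6; hence r3c2 = 1.
Row 3 now contains 6, leaving r3c5 = 5.
1 is placed in column 6, so r3c6 = 2.
Cage l needs product 120, leaving r4c1 = 5.
Column 2 now contains 5; hence r4c2 = 6.
Row 4 now contains 6, so r4c5 = 3.
Cage d has product 60; hence r6c1 = 3.
Cage d needs product 60; hence r6c2 = 4.
Column 4 already has 5, which forces r6c4 = 1.
5 is placed in column 5; hence r6c5 = 2.
Column 6 already has 2, leaving r6c6 = 5.
Column 1 now contains 6; hence r1c1 = 2.
Row 1 already has 1; hence r1c2 = 3.
Column 5 now contains 2, so r1c5 = 6.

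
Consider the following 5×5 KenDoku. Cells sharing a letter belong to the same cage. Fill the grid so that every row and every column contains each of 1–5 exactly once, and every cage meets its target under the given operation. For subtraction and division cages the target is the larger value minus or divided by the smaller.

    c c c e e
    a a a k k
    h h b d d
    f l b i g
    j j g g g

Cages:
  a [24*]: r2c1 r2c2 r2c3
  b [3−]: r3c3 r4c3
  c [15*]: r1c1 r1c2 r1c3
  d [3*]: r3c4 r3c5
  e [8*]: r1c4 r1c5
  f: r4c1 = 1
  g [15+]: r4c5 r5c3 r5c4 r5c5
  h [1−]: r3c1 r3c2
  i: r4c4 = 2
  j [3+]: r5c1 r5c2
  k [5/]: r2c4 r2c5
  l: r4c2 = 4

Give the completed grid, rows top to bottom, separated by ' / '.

5 3 1 4 2 / 3 2 4 1 5 / 4 5 2 3 1 / 1 4 5 2 3 / 2 1 3 5 4

Cage f is a single given cell, which forces r4c1 = 1.
L is a freebie, leaving r4c2 = 4.
Cage i is given, leaving r4c4 = 2.
Column 1 now contains 1, leaving r5c1 = 2.
Row 5 now contains 2, leaving r5c2 = 1.
Cage c needs product 15; hence r1c3 = 1.
Column 4 now contains 2; hence r1c4 = 4.
Cage e needs two cells with product 8, which forces r1c5 = 2.
Cage b's pair has difference 3; hence r3c3 = 2.
Row 4 now contains 2; hence r4c3 = 5.
Cage g has sum 15, leaving r4c5 = 3.
Cage a has product 24, leaving r2c2 = 2.
Cage h needs two cells with difference 1, leaving r3c1 = 4.
Cage d's pair has product 3, leaving r3c4 = 3.
Column 5 now contains 3; hence r3c5 = 1.
Column 4 now contains 3, which forces r5c4 = 5.
Row 5 now contains 5, leaving r5c5 = 4.
Column 1 already has 4; hence r2c1 = 3.
Cage a has product 24, leaving r2c3 = 4.
5 is placed in column 4, so r2c4 = 1.
Column 5 now contains 1, which forces r2c5 = 5.
Row 3 already has 3; hence r3c2 = 5.
4 is placed in row 5; hence r5c3 = 3.
Column 1 already has 3, which forces r1c1 = 5.
Column 2 now contains 5, leaving r1c2 = 3.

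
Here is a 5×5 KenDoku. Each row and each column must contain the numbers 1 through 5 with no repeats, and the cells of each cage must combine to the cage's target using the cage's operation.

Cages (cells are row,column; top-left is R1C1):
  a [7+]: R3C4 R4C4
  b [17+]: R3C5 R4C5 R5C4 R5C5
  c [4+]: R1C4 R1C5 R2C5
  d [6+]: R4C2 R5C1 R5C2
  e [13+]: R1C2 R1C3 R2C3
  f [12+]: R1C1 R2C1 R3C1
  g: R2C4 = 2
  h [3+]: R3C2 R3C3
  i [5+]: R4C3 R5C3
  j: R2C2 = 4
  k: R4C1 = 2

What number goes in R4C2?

Cage c has sum 4, leaving R1C4 = 1.
The 3 cells of cage c must have sum 4, so R1C5 = 2.
Cage j is a single given cell; hence R2C2 = 4.
4 is placed in row 2; hence R2C3 = 5.
Cage g is given; hence R2C4 = 2.
Cage c has sum 4, which forces R2C5 = 1.
Cage k is given, leaving R4C1 = 2.
The 4 cells of cage b must have sum 17, which forces R5C4 = 5.
Column 2 now contains 4, so R1C2 = 5.
Column 3 already has 5, so R1C3 = 3.
Row 2 already has 5, leaving R2C1 = 3.
Column 1 already has 3; hence R5C1 = 1.
Cage d needs sum 6; hence R5C2 = 2.
Row 5 already has 2; hence R5C3 = 4.
Row 5 already has 4, leaving R5C5 = 3.
5 is placed in row 1, leaving R1C1 = 4.
The 3 cells of cage f must have sum 12, which forces R3C1 = 5.
Column 2 already has 2; hence R3C2 = 1.
Cage h's pair has sum 3, so R3C3 = 2.
5 is placed in row 3, leaving R3C5 = 4.
Cage d has sum 6, leaving R4C2 = 3.
Column 3 already has 4; hence R4C3 = 1.
Row 4 already has 3; hence R4C4 = 4.
Column 5 now contains 4, leaving R4C5 = 5.
Row 3 already has 4, so R3C4 = 3.
Filled in: 4 5 3 1 2 / 3 4 5 2 1 / 5 1 2 3 4 / 2 3 1 4 5 / 1 2 4 5 3.

3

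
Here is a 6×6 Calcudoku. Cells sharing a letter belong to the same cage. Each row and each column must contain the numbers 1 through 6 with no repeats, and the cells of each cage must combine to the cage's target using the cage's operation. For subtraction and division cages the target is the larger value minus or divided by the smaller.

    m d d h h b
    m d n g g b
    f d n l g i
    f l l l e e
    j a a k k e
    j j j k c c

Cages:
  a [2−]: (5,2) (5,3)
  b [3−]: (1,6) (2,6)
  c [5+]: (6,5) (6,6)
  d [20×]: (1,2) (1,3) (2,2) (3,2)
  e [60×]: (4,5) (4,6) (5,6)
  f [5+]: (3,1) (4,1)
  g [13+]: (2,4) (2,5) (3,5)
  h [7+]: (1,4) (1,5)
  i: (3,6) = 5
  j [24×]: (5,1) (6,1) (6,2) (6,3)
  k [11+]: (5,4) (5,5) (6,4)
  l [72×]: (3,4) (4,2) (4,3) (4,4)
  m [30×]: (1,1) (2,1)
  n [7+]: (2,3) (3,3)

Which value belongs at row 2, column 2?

2

Cage i is given, which forces (3,6) = 5.
Cage e needs product 60, which forces (4,5) = 5.
Row 6 needs a 5, and only (6,4) is open for it.
In row 1, 2 can only go at (1,3), so (1,3) = 2.
In row 2, 2 can only go at (2,2), so (2,2) = 2.
The 4 cells of cage d must have product 20; hence (1,2) = 5.
Column 2 now contains 2; hence (3,2) = 1.
Row 1 already has 5, which forces (1,1) = 6.
Cage m needs two cells with product 30; hence (2,1) = 5.
In row 1, 1 can only go at (1,6), so (1,6) = 1.
Cage b's pair has difference 3, leaving (2,6) = 4.
The only place for 2 in row 3 is (3,1).
Cage f needs two cells with sum 5, leaving (4,1) = 3.
The 4 cells of cage j must have product 24, leaving (5,1) = 1.
Cage j has product 24, so (6,1) = 4.
Cage j needs product 24, so (6,2) = 6.
Cage j has product 24, which forces (6,3) = 1.
1 is placed in column 3; hence (2,3) = 3.
Row 2 now contains 3, leaving (2,4) = 6.
6 is placed in row 2, so (2,5) = 1.
Cage n's pair has sum 7, so (3,3) = 4.
Cage l needs product 72, which forces (3,4) = 3.
Row 3 now contains 4, which forces (3,5) = 6.
6 is placed in column 2, which forces (4,2) = 4.
The 4 cells of cage l must have product 72, so (4,3) = 6.
The 4 cells of cage l must have product 72, leaving (4,4) = 1.
Row 4 now contains 6, leaving (4,6) = 2.
4 is placed in column 2, so (5,2) = 3.
Column 3 already has 6, leaving (5,3) = 5.
Column 6 now contains 2, so (5,6) = 6.
Column 6 now contains 2, which forces (6,6) = 3.
Column 4 now contains 3, leaving (1,4) = 4.
Cage h's pair has sum 7; hence (1,5) = 3.
Column 4 now contains 4, so (5,4) = 2.
2 is placed in row 5, which forces (5,5) = 4.
Row 6 already has 3; hence (6,5) = 2.
Filled in: 6 5 2 4 3 1 / 5 2 3 6 1 4 / 2 1 4 3 6 5 / 3 4 6 1 5 2 / 1 3 5 2 4 6 / 4 6 1 5 2 3.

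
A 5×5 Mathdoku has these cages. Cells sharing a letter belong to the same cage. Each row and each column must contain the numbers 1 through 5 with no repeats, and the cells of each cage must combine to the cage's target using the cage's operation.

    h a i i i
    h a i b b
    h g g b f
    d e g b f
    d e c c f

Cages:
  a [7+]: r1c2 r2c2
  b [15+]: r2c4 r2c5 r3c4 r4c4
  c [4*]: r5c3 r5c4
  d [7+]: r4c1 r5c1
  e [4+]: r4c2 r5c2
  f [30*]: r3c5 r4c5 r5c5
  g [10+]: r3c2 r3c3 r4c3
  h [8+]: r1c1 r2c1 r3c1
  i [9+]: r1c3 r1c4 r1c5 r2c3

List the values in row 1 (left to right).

Column 5 needs a 1, and only r1c5 is open for it.
In column 5, 4 can only go at r2c5, so r2c5 = 4.
Column 4 needs a 1, and only r5c4 is open for it.
Cage e's pair has sum 4, which forces r4c2 = 1.
Row 5 already has 1; hence r5c2 = 3.
Row 5 already has 1, leaving r5c3 = 4.
In row 4, 4 can only go at r4c4, so r4c4 = 4.
The only place for 4 in row 1 is r1c1.
The only place for 3 in row 1 is r1c4.
Cage i has sum 9, so r1c3 = 2.
Cage i has sum 9, leaving r2c3 = 3.
Column 3 already has 3, so r4c3 = 5.
Row 1 already has 2, so r1c2 = 5.
Row 2 already has 3; hence r2c1 = 1.
Cage a's pair has sum 7, leaving r2c2 = 2.
Row 2 already has 2; hence r2c4 = 5.
Cage h has sum 8, which forces r3c1 = 3.
The 3 cells of cage g must have sum 10, leaving r3c2 = 4.
Column 3 already has 5, which forces r3c3 = 1.
Column 4 now contains 5, which forces r3c4 = 2.
2 is placed in row 3, leaving r3c5 = 5.
Row 4 already has 5, which forces r4c1 = 2.
Row 4 already has 2, leaving r4c5 = 3.
Cage d's pair has sum 7; hence r5c1 = 5.
Column 5 already has 5, leaving r5c5 = 2.
The full grid is 4 5 2 3 1 / 1 2 3 5 4 / 3 4 1 2 5 / 2 1 5 4 3 / 5 3 4 1 2.

4 5 2 3 1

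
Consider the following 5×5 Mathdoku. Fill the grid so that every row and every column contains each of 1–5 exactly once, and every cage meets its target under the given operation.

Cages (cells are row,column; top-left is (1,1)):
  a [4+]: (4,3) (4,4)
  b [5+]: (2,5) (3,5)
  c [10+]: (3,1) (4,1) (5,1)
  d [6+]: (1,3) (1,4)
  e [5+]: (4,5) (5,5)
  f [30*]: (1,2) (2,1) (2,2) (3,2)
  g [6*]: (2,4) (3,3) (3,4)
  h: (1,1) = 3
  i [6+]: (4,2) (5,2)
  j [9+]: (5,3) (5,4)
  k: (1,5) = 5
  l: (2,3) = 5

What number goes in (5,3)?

Cage h is given, leaving (1,1) = 3.
Cage k is a single given cell, which forces (1,5) = 5.
Cage l is a single given cell; hence (2,3) = 5.
Column 3 now contains 5; hence (5,3) = 4.
4 is placed in row 5, so (5,4) = 5.
The two cells of cage d must have sum 6, so (1,3) = 2.
The two cells of cage d must have sum 6, so (1,4) = 4.
Cage f needs product 30, leaving (2,2) = 3.
Cage f needs product 30, leaving (3,2) = 5.
Column 2 now contains 5; hence (4,2) = 4.
Cage c has sum 10; hence (5,1) = 1.
1 is placed in row 5, so (5,2) = 2.
Row 5 already has 2, leaving (5,5) = 3.
Row 1 now contains 2, leaving (1,2) = 1.
Column 1 now contains 1, so (2,1) = 2.
Row 2 already has 2, so (2,4) = 1.
Row 2 already has 1, which forces (2,5) = 4.
Row 3 now contains 5, which forces (3,1) = 4.
4 is placed in column 5, which forces (3,5) = 1.
Row 4 already has 4, so (4,1) = 5.
Column 4 already has 1; hence (4,4) = 3.
3 is placed in column 5, which forces (4,5) = 2.
1 is placed in row 3, which forces (3,3) = 3.
Column 4 already has 3; hence (3,4) = 2.
Row 4 already has 3, so (4,3) = 1.
Completed grid: 3 1 2 4 5 / 2 3 5 1 4 / 4 5 3 2 1 / 5 4 1 3 2 / 1 2 4 5 3.

4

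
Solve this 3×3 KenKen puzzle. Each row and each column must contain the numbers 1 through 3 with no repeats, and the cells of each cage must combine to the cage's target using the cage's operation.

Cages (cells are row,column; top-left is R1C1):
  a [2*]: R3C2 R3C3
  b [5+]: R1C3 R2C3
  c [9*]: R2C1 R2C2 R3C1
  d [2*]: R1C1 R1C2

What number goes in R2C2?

The 3 cells of cage c must have product 9; hence R2C1 = 1.
Cage c needs product 9, leaving R2C2 = 3.
3 is placed in row 2; hence R2C3 = 2.
Cage c needs product 9, leaving R3C1 = 3.
Column 3 now contains 2, leaving R3C3 = 1.
Column 1 now contains 1, so R1C1 = 2.
Cage d's pair has product 2, which forces R1C2 = 1.
Column 3 now contains 2; hence R1C3 = 3.
Row 3 already has 1; hence R3C2 = 2.
Completed grid: 2 1 3 / 1 3 2 / 3 2 1.

3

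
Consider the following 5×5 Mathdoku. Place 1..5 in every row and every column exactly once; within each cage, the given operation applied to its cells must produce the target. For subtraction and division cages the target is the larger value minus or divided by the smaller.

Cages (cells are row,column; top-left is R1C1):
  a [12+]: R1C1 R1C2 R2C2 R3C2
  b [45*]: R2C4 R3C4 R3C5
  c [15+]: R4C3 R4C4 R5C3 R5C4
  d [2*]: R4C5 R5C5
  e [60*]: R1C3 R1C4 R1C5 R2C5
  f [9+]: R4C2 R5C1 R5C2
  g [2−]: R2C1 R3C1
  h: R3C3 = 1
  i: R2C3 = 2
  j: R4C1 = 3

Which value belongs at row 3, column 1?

2

Cage i is given, so R2C3 = 2.
Cage b has product 45; hence R2C4 = 3.
H is a freebie, which forces R3C3 = 1.
Cage b has product 45, leaving R3C4 = 5.
Cage b needs product 45, which forces R3C5 = 3.
J is a freebie, leaving R4C1 = 3.
Cage e needs product 60, leaving R1C3 = 3.
Cage g needs two cells with difference 2; hence R2C1 = 4.
Cage g's pair has difference 2, leaving R3C1 = 2.
Row 3 already has 2; hence R3C2 = 4.
The 4 cells of cage a must have sum 12, leaving R1C2 = 2.
Cage f needs sum 9, which forces R5C2 = 3.
Column 4 needs a 1, and only R1C4 is open for it.
Row 1 already has 1, which forces R1C1 = 5.
The 4 cells of cage e must have product 60, which forces R1C5 = 4.
Cage a needs sum 12; hence R2C2 = 1.
Cage e has product 60; hence R2C5 = 5.
1 is placed in column 2; hence R4C2 = 5.
Row 4 already has 5, leaving R4C3 = 4.
Row 4 already has 4, which forces R4C4 = 2.
Row 4 now contains 2, leaving R4C5 = 1.
Column 1 already has 5, leaving R5C1 = 1.
4 is placed in column 3, which forces R5C3 = 5.
Column 4 already has 2, which forces R5C4 = 4.
1 is placed in column 5, so R5C5 = 2.
Completed grid: 5 2 3 1 4 / 4 1 2 3 5 / 2 4 1 5 3 / 3 5 4 2 1 / 1 3 5 4 2.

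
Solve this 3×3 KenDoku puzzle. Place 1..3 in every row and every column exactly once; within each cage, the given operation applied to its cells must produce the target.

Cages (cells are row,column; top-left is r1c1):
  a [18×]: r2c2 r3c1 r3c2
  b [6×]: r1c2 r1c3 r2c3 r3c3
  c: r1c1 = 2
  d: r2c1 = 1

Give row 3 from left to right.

3 2 1

Cage c is given, leaving r1c1 = 2.
Cage b has product 6, which forces r1c2 = 1.
Row 1 already has 2, so r1c3 = 3.
Cage d is a single given cell, so r2c1 = 1.
The 3 cells of cage a must have product 18; hence r2c2 = 3.
Row 2 now contains 1, leaving r2c3 = 2.
Cage a needs product 18; hence r3c1 = 3.
The 3 cells of cage a must have product 18, which forces r3c2 = 2.
Column 3 now contains 2; hence r3c3 = 1.
Filled in: 2 1 3 / 1 3 2 / 3 2 1.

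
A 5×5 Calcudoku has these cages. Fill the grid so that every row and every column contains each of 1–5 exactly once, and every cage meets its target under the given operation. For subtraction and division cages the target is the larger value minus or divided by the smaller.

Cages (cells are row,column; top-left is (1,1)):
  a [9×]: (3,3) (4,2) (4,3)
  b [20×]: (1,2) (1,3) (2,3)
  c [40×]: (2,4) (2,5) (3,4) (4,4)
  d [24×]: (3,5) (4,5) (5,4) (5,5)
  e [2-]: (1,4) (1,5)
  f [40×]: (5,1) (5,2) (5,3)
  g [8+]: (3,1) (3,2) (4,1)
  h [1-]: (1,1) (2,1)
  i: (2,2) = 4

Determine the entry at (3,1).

1

Cage i is a single given cell, so (2,2) = 4.
Cage a has product 9; hence (3,3) = 3.
Cage a has product 9, leaving (4,2) = 3.
Cage a has product 9, leaving (4,3) = 1.
The only place for 3 in row 2 is (2,1).
Column 1 needs a 1, and only (3,1) is open for it.
In column 2, 1 can only go at (1,2), so (1,2) = 1.
Cage b needs product 20, leaving (1,3) = 4.
The 3 cells of cage b must have product 20, which forces (2,3) = 5.
Column 3 now contains 5, which forces (5,3) = 2.
Row 1 now contains 4; hence (1,1) = 2.
2 is placed in column 1, so (4,1) = 5.
5 is placed in row 4, leaving (4,4) = 4.
Row 4 now contains 4; hence (4,5) = 2.
The 3 cells of cage f must have product 40, so (5,1) = 4.
Row 5 already has 2, leaving (5,2) = 5.
Cage c has product 40, leaving (2,4) = 2.
2 is placed in column 5, which forces (2,5) = 1.
Column 2 now contains 5, leaving (3,2) = 2.
4 is placed in column 4, so (3,4) = 5.
2 is placed in column 5, leaving (3,5) = 4.
1 is placed in column 5, which forces (5,5) = 3.
5 is placed in column 4; hence (1,4) = 3.
3 is placed in column 5, which forces (1,5) = 5.
Row 5 now contains 3, so (5,4) = 1.
Filled in: 2 1 4 3 5 / 3 4 5 2 1 / 1 2 3 5 4 / 5 3 1 4 2 / 4 5 2 1 3.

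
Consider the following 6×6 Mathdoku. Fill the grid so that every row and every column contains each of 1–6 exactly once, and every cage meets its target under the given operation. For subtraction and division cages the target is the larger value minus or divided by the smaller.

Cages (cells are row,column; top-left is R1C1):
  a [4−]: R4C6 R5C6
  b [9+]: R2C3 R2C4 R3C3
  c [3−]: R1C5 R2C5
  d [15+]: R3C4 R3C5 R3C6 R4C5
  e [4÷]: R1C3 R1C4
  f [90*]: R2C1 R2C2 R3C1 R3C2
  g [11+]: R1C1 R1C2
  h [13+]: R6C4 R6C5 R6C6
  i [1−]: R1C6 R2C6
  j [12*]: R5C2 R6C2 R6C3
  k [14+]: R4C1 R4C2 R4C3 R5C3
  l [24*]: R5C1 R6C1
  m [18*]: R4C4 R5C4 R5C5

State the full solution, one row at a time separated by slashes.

{4, 6} are confined to R5C1 and R6C1 in column 1; hence R1C1 = 5.
Cage g's pair has sum 11, leaving R1C2 = 6.
The only place for 1 in column 1 is R4C1.
Row 5 needs a 5, and only R5C3 is open for it.
The only place for 4 in row 4 is R4C5.
The pair R2C2/R3C2 in column 2 holds {3, 5}, which forces R4C2 = 2.
Cage k needs sum 14; hence R4C3 = 6.
Row 4 now contains 6; hence R4C4 = 3.
Row 4 now contains 2, which forces R4C6 = 5.
6 is placed in column 3, so R6C3 = 3.
Cage a needs two cells with difference 4; hence R5C6 = 1.
Row 5 now contains 1, leaving R5C2 = 4.
The 3 cells of cage m must have product 18, which forces R5C4 = 2.
Cage m needs product 18, leaving R5C5 = 3.
Cage j has product 12, which forces R6C2 = 1.
Column 5 already has 3; hence R1C5 = 2.
Row 1 now contains 2; hence R1C6 = 3.
Cage c needs two cells with difference 3, leaving R2C5 = 5.
Row 5 now contains 4, which forces R5C1 = 6.
The two cells of cage l must have product 24, so R6C1 = 4.
Column 5 now contains 5, so R6C5 = 6.
6 is placed in row 6, leaving R6C6 = 2.
Cage f has product 90; hence R2C1 = 2.
Row 2 already has 5, so R2C2 = 3.
Row 2 now contains 2; hence R2C3 = 1.
Column 6 now contains 2, so R2C6 = 4.
Cage f needs product 90; hence R3C1 = 3.
Cage f needs product 90, which forces R3C2 = 5.
Column 5 already has 6, which forces R3C5 = 1.
Column 6 already has 4, which forces R3C6 = 6.
6 is placed in row 6; hence R6C4 = 5.
Column 3 now contains 1, so R1C3 = 4.
Cage e needs two cells with quotient 4; hence R1C4 = 1.
Row 2 now contains 4, which forces R2C4 = 6.
Cage b has sum 9, leaving R3C3 = 2.
Row 3 now contains 6, which forces R3C4 = 4.

5 6 4 1 2 3 / 2 3 1 6 5 4 / 3 5 2 4 1 6 / 1 2 6 3 4 5 / 6 4 5 2 3 1 / 4 1 3 5 6 2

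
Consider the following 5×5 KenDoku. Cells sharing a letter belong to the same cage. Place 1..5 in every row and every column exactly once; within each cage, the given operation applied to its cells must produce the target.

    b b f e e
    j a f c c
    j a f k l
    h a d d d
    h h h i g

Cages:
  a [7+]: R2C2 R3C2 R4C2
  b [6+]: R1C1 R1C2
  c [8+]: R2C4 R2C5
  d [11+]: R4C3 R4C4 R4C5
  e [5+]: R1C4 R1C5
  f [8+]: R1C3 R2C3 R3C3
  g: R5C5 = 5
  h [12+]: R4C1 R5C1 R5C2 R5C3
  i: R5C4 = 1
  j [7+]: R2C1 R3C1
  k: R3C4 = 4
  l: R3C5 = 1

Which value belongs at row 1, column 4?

Cage k is given, leaving R3C4 = 4.
Cage l is given, which forces R3C5 = 1.
Cage i is given, which forces R5C4 = 1.
Cage g is given, so R5C5 = 5.
Cage c's pair has sum 8; hence R2C4 = 5.
5 is placed in column 5, so R2C5 = 3.
Row 3 now contains 1, so R3C2 = 2.
Cage h needs sum 12, so R4C1 = 3.
5 is placed in column 4, leaving R4C4 = 2.
Row 4 already has 2; hence R4C5 = 4.
Column 4 now contains 2, so R1C4 = 3.
Column 5 already has 3, leaving R1C5 = 2.
Cage j's pair has sum 7; hence R2C1 = 2.
Cage a has sum 7, leaving R2C2 = 4.
Row 2 now contains 4, which forces R2C3 = 1.
Column 1 now contains 3, leaving R3C1 = 5.
5 is placed in row 3, so R3C3 = 3.
Row 4 already has 4, which forces R4C2 = 1.
Row 4 already has 4, leaving R4C3 = 5.
2 is placed in column 1, leaving R5C1 = 4.
4 is placed in column 2; hence R5C2 = 3.
Row 5 now contains 4, leaving R5C3 = 2.
Column 1 now contains 5; hence R1C1 = 1.
1 is placed in column 2, so R1C2 = 5.
1 is placed in column 3, which forces R1C3 = 4.
Completed grid: 1 5 4 3 2 / 2 4 1 5 3 / 5 2 3 4 1 / 3 1 5 2 4 / 4 3 2 1 5.

3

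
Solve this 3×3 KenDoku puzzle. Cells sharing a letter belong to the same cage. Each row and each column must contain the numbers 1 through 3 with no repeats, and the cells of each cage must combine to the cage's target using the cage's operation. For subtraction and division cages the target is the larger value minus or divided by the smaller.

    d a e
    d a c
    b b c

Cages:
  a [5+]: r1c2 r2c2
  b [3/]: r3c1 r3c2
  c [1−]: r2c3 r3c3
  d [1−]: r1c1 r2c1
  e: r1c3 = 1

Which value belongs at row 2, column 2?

2

Cage e is given; hence r1c3 = 1.
Row 2 needs a 1, and only r2c1 is open for it.
Cage d needs two cells with difference 1, leaving r1c1 = 2.
Row 1 now contains 2, leaving r1c2 = 3.
Column 2 already has 3, leaving r2c2 = 2.
Row 2 already has 2, which forces r2c3 = 3.
1 is placed in column 1, so r3c1 = 3.
The two cells of cage b must have quotient 3, so r3c2 = 1.
Column 3 now contains 3, which forces r3c3 = 2.
Completed grid: 2 3 1 / 1 2 3 / 3 1 2.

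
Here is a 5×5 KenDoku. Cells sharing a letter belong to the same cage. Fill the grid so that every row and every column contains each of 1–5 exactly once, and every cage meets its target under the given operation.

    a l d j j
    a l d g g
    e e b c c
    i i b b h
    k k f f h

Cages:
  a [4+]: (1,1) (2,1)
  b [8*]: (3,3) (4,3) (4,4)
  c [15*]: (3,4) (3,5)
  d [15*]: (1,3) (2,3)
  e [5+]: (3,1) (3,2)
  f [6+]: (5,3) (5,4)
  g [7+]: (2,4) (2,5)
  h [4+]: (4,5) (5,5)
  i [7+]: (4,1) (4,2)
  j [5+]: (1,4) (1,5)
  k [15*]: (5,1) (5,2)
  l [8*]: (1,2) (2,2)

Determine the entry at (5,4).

2

Row 1 needs a 5, and only (1,3) is open for it.
Column 3 already has 5; hence (2,3) = 3.
Cage a needs two cells with sum 4, which forces (1,1) = 3.
Row 2 already has 3, which forces (2,1) = 1.
3 is placed in column 1, leaving (5,1) = 5.
5 is placed in row 5, leaving (5,2) = 3.
Row 5 already has 3; hence (5,5) = 1.
The two cells of cage j must have sum 5, leaving (1,4) = 1.
The two cells of cage j must have sum 5, which forces (1,5) = 4.
The two cells of cage e must have sum 5; hence (3,1) = 4.
The two cells of cage e must have sum 5, leaving (3,2) = 1.
1 is placed in row 3; hence (3,3) = 2.
The two cells of cage i must have sum 7, leaving (4,1) = 2.
The two cells of cage i must have sum 7, which forces (4,2) = 5.
Row 4 now contains 2, leaving (4,4) = 4.
Column 5 now contains 1, which forces (4,5) = 3.
Column 3 now contains 2; hence (5,3) = 4.
4 is placed in column 4, which forces (5,4) = 2.
4 is placed in row 1, which forces (1,2) = 2.
The two cells of cage l must have product 8, which forces (2,2) = 4.
Column 4 already has 2, which forces (2,4) = 5.
Cage g needs two cells with sum 7; hence (2,5) = 2.
Cage c needs two cells with product 15, so (3,4) = 3.
Column 5 now contains 3; hence (3,5) = 5.
4 is placed in row 4; hence (4,3) = 1.
The full grid is 3 2 5 1 4 / 1 4 3 5 2 / 4 1 2 3 5 / 2 5 1 4 3 / 5 3 4 2 1.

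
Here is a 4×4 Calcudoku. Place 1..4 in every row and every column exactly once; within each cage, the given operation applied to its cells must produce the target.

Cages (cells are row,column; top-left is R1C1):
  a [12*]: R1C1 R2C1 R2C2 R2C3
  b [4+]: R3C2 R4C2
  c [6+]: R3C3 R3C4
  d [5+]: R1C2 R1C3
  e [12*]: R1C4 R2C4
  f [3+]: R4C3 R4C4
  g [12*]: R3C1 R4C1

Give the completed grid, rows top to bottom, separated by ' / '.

2 4 1 3 / 1 2 3 4 / 3 1 4 2 / 4 3 2 1

Row 3 needs a 1, and only R3C2 is open for it.
Column 2 already has 1, so R4C2 = 3.
Cage g's pair has product 12, leaving R3C1 = 3.
3 is placed in row 4, so R4C1 = 4.
Cage a needs product 12, so R1C1 = 2.
Row 1 now contains 2; hence R1C2 = 4.
4 is placed in row 1, so R1C4 = 3.
Column 1 now contains 3, leaving R2C1 = 1.
The 4 cells of cage a must have product 12, leaving R2C2 = 2.
Cage a needs product 12, which forces R2C3 = 3.
Column 4 already has 3, leaving R2C4 = 4.
4 is placed in column 4; hence R3C4 = 2.
Column 4 already has 2, which forces R4C4 = 1.
Row 1 now contains 3, which forces R1C3 = 1.
Row 3 now contains 2; hence R3C3 = 4.
Row 4 now contains 1, so R4C3 = 2.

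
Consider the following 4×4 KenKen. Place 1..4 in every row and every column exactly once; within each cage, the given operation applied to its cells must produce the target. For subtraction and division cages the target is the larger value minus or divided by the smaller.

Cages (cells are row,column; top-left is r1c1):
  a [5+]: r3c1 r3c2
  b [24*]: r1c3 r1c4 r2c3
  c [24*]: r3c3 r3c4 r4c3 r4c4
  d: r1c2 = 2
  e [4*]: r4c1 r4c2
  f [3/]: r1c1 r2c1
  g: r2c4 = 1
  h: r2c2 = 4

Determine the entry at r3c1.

2

Cage d is a single given cell; hence r1c2 = 2.
Cage h is given; hence r2c2 = 4.
Cage g is given, which forces r2c4 = 1.
Column 2 now contains 4, which forces r4c2 = 1.
The two cells of cage f must have quotient 3, which forces r1c1 = 1.
Row 2 already has 1, which forces r2c1 = 3.
The 3 cells of cage b must have product 24, which forces r2c3 = 2.
The two cells of cage a must have sum 5; hence r3c1 = 2.
Column 2 already has 1, which forces r3c2 = 3.
The 4 cells of cage c must have product 24; hence r3c3 = 1.
3 is placed in row 3, which forces r3c4 = 4.
Row 4 now contains 1, so r4c1 = 4.
Row 4 now contains 4, so r4c3 = 3.
3 is placed in row 4, which forces r4c4 = 2.
Column 3 already has 3, which forces r1c3 = 4.
Column 4 now contains 4, which forces r1c4 = 3.
The full grid is 1 2 4 3 / 3 4 2 1 / 2 3 1 4 / 4 1 3 2.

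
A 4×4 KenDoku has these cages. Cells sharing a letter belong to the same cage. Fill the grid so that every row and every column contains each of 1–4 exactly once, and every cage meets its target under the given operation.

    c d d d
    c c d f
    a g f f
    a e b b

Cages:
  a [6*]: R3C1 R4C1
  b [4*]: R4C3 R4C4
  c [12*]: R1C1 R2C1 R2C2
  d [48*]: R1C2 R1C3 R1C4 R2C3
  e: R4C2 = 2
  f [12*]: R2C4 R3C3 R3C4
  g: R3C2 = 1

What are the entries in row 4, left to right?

G is a freebie, so R3C2 = 1.
Cage e is given; hence R4C2 = 2.
Cage a needs two cells with product 6, so R3C1 = 2.
Row 4 already has 2, which forces R4C1 = 3.
Cage c needs product 12, leaving R2C2 = 3.
The 3 cells of cage f must have product 12, so R2C4 = 1.
1 is placed in column 4, so R4C4 = 4.
Cage c has product 12; hence R1C1 = 1.
3 is placed in column 2, which forces R1C2 = 4.
1 is placed in row 1, leaving R1C3 = 3.
Row 1 already has 3, which forces R1C4 = 2.
Row 2 already has 1, so R2C1 = 4.
4 is placed in row 2; hence R2C3 = 2.
The 3 cells of cage f must have product 12, which forces R3C3 = 4.
4 is placed in column 4, which forces R3C4 = 3.
4 is placed in row 4, leaving R4C3 = 1.
The full grid is 1 4 3 2 / 4 3 2 1 / 2 1 4 3 / 3 2 1 4.

3 2 1 4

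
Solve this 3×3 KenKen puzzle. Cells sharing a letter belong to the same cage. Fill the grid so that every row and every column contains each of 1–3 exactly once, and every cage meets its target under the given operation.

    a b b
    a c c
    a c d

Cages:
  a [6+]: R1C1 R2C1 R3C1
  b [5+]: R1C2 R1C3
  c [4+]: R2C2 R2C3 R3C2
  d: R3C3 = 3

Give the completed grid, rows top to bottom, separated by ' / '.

1 3 2 / 3 2 1 / 2 1 3

The 3 cells of cage c must have sum 4, which forces R2C2 = 2.
The 3 cells of cage c must have sum 4; hence R2C3 = 1.
Cage c needs sum 4, so R3C2 = 1.
D is a freebie, leaving R3C3 = 3.
Cage a has sum 6; hence R1C1 = 1.
Column 2 already has 2, so R1C2 = 3.
3 is placed in column 3, which forces R1C3 = 2.
1 is placed in row 2, leaving R2C1 = 3.
3 is placed in row 3, which forces R3C1 = 2.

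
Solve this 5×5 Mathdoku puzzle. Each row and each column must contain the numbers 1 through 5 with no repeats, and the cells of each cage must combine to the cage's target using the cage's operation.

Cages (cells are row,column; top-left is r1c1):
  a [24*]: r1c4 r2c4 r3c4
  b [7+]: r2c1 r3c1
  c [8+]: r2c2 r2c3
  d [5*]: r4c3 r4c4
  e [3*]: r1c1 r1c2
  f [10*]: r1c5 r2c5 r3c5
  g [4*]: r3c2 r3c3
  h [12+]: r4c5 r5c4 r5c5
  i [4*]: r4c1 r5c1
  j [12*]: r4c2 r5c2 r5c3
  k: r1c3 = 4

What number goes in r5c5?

Cage k is given, leaving r1c3 = 4.
Column 3 now contains 4; hence r3c3 = 1.
1 is placed in column 3, which forces r4c3 = 5.
5 is placed in row 4, leaving r4c4 = 1.
Cage c's pair has sum 8, which forces r2c2 = 5.
Column 3 already has 5; hence r2c3 = 3.
1 is placed in row 3, leaving r3c2 = 4.
Row 4 already has 1; hence r4c1 = 4.
Column 2 already has 4, so r4c2 = 2.
4 is placed in row 4, which forces r4c5 = 3.
The two cells of cage i must have product 4, so r5c1 = 1.
1 is placed in row 5, so r5c2 = 3.
3 is placed in column 3; hence r5c3 = 2.
Column 1 already has 1, which forces r1c1 = 3.
Column 2 already has 3, which forces r1c2 = 1.
Row 1 already has 3; hence r1c4 = 2.
Row 1 now contains 2, leaving r1c5 = 5.
4 is placed in column 1, so r2c1 = 2.
Cage a needs product 24, so r2c4 = 4.
2 is placed in row 2; hence r2c5 = 1.
Cage b's pair has sum 7, leaving r3c1 = 5.
2 is placed in column 4, leaving r3c4 = 3.
Column 5 already has 5, leaving r3c5 = 2.
Column 4 now contains 4, which forces r5c4 = 5.
Column 5 already has 5, so r5c5 = 4.
The full grid is 3 1 4 2 5 / 2 5 3 4 1 / 5 4 1 3 2 / 4 2 5 1 3 / 1 3 2 5 4.

4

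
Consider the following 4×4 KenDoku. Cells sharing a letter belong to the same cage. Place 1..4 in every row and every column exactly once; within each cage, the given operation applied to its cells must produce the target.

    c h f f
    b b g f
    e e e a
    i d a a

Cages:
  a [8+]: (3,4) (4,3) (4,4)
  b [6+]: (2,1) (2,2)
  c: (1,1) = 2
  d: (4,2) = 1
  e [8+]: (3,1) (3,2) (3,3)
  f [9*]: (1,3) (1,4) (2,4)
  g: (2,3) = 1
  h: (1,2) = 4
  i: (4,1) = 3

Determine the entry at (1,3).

Cage c is a single given cell, which forces (1,1) = 2.
Cage h is given, leaving (1,2) = 4.
The 3 cells of cage f must have product 9, which forces (1,3) = 3.
Cage f needs product 9; hence (1,4) = 1.
Column 1 already has 2, leaving (2,1) = 4.
Column 2 already has 4, which forces (2,2) = 2.
G is a freebie, leaving (2,3) = 1.
The 3 cells of cage f must have product 9, which forces (2,4) = 3.
1 is placed in column 3, so (3,3) = 4.
Row 3 now contains 4; hence (3,4) = 2.
Cage i is a single given cell; hence (4,1) = 3.
Cage d is a single given cell, which forces (4,2) = 1.
4 is placed in column 3, which forces (4,3) = 2.
Column 4 already has 2; hence (4,4) = 4.
Column 1 already has 3, leaving (3,1) = 1.
1 is placed in column 2, so (3,2) = 3.
Completed grid: 2 4 3 1 / 4 2 1 3 / 1 3 4 2 / 3 1 2 4.

3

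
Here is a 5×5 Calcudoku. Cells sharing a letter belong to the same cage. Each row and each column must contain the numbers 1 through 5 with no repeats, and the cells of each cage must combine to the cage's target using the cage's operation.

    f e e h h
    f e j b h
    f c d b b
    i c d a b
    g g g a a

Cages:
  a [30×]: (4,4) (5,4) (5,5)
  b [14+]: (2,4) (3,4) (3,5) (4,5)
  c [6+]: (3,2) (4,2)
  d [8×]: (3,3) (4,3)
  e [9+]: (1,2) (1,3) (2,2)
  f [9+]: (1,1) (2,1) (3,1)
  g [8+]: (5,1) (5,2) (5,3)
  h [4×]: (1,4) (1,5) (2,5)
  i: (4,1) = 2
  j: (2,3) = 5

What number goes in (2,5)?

Cage j is a single given cell, so (2,3) = 5.
I is a freebie, which forces (4,1) = 2.
Row 4 now contains 2, leaving (4,3) = 4.
Column 3 already has 4, so (3,3) = 2.
The only place for 4 in column 1 is (5,1).
The 3 cells of cage a must have product 30, so (4,4) = 3.
The only place for 3 in column 5 is (3,5).
The 4 cells of cage b must have sum 14, so (4,5) = 5.
5 is placed in column 5, leaving (5,5) = 2.
Cage h has product 4; hence (1,4) = 1.
Cage h needs product 4, leaving (1,5) = 4.
1 is placed in column 4, which forces (2,4) = 2.
Column 5 now contains 2, which forces (2,5) = 1.
Cage c's pair has sum 6, which forces (3,2) = 5.
Row 3 already has 5, leaving (3,4) = 4.
Row 4 now contains 5, which forces (4,2) = 1.
Column 2 now contains 1, so (5,2) = 3.
Row 5 now contains 3, leaving (5,3) = 1.
Row 5 now contains 2, leaving (5,4) = 5.
Cage f has sum 9, so (1,1) = 5.
5 is placed in column 2, so (1,2) = 2.
Row 1 already has 1, so (1,3) = 3.
Row 2 now contains 1, leaving (2,1) = 3.
3 is placed in column 2, leaving (2,2) = 4.
Row 3 already has 5, which forces (3,1) = 1.
Completed grid: 5 2 3 1 4 / 3 4 5 2 1 / 1 5 2 4 3 / 2 1 4 3 5 / 4 3 1 5 2.

1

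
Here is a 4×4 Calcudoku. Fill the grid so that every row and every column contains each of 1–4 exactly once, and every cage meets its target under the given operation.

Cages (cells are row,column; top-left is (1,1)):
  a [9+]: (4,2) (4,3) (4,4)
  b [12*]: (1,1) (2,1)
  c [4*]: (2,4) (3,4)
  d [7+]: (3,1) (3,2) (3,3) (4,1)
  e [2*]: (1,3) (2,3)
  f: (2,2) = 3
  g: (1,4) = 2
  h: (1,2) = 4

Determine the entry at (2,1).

4

Cage h is given; hence (1,2) = 4.
Cage g is a single given cell, leaving (1,4) = 2.
F is a freebie; hence (2,2) = 3.
The 4 cells of cage d must have sum 7, leaving (4,1) = 1.
Column 2 now contains 3, leaving (4,2) = 2.
4 is placed in row 1, which forces (1,1) = 3.
Row 1 already has 2; hence (1,3) = 1.
Row 2 now contains 3, leaving (2,1) = 4.
The two cells of cage e must have product 2; hence (2,3) = 2.
Row 2 already has 4; hence (2,4) = 1.
Column 1 already has 3, leaving (3,1) = 2.
Column 2 already has 2, so (3,2) = 1.
Column 3 already has 2, which forces (3,3) = 3.
Column 4 already has 1, leaving (3,4) = 4.
Column 3 already has 3, leaving (4,3) = 4.
Column 4 already has 4; hence (4,4) = 3.
The full grid is 3 4 1 2 / 4 3 2 1 / 2 1 3 4 / 1 2 4 3.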